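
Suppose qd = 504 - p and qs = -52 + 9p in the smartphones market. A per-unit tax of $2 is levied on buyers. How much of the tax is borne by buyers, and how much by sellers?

Pre-tax equilibrium: p* = 55.6, q* = 448.4.
Tax on buyers shifts demand to qd = 504 − 1(p + 2) = 502 - p.
502 - p = -52 + 9p gives seller price ps = 55.4; buyers pay pb = 55.4 + 2 = 57.4.
New quantity: q = 504 − 1(57.4) = 446.6.
Buyer burden = 57.4 − 55.6 = 1.8; seller burden = 55.6 − 55.4 = 0.2.

Buyers bear $1.8, sellers bear $0.2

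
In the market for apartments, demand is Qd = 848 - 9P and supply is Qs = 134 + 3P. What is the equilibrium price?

P* = 59.5

Set Qd = Qs: 848 - 9P = 134 + 3P.
714 = 12P, so P* = 59.5.
Q* = 848 − 9(59.5) = 312.5.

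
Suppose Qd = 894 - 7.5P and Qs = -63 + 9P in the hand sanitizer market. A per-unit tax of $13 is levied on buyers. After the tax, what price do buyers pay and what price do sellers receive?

Buyers pay 716/11, sellers receive 573/11

Pre-tax equilibrium: P* = 58, Q* = 459.
Tax on buyers shifts demand to Qd = 894 − 7.5(P + 13) = 796.5 - 7.5P.
796.5 - 7.5P = -63 + 9P gives seller price Ps = 573/11; buyers pay Pb = 573/11 + 13 = 716/11.
New quantity: Q = 894 − 7.5(716/11) = 4464/11.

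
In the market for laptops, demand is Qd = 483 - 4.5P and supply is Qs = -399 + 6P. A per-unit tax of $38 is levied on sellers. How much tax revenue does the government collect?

Tax revenue = 1938/7

Pre-tax equilibrium: P* = 84, Q* = 105.
Tax on sellers shifts supply to Qs = -399 + 6(P − 38) = -627 + 6P.
483 - 4.5P = -627 + 6P gives buyer price Pb = 740/7; sellers receive Ps = 740/7 − 38 = 474/7.
New quantity: Q = 483 − 4.5(740/7) = 51/7.
Revenue = 38 × 51/7 = 1938/7.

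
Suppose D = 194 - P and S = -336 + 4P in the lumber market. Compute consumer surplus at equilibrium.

Equilibrium: 194 - P = -336 + 4P gives P* = 106, Q* = 88.
Demand choke price (D = 0): P = 194.
CS = ½(194 − 106)(88) = 3872.

Consumer surplus = 3872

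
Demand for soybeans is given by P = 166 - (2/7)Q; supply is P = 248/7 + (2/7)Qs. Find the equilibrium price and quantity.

Set the two price expressions equal: 166 - (2/7)Q = 248/7 + (2/7)Q.
914/7 = (4/7)Q, so Q* = 228.5.
P* = 166 − (2/7)(228.5) = 705/7.

P* = 705/7, Q* = 228.5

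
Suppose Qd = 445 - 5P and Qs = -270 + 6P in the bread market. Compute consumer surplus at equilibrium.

Consumer surplus = 1440

Equilibrium: 445 - 5P = -270 + 6P gives P* = 65, Q* = 120.
Demand choke price (Qd = 0): P = 89.
CS = ½(89 − 65)(120) = 1440.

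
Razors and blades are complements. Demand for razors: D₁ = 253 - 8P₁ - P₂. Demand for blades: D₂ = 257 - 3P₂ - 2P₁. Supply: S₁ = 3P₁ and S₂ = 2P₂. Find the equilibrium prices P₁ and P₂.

P₁ = 1008/53, P₂ = 2321/53

Market 1: 253 - 8P₁ - P₂ = 3P₁ → 11P₁ + P₂ = 253.
Market 2: 5P₂ + 2P₁ = 257.
Eliminating P₂: 5×(1) − 1×(2) gives 53P₁ = 1008, so P₁ = 1008/53.
Back-substitute into (2): P₂ = (257 − 2×1008/53) / 5 = 2321/53.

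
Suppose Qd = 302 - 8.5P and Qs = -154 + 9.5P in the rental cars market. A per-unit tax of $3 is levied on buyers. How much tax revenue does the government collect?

Pre-tax equilibrium: P* = 76/3, Q* = 260/3.
Tax on buyers shifts demand to Qd = 302 − 8.5(P + 3) = 276.5 - 8.5P.
276.5 - 8.5P = -154 + 9.5P gives seller price Ps = 287/12; buyers pay Pb = 287/12 + 3 = 323/12.
New quantity: Q = 302 − 8.5(323/12) = 1757/24.
Revenue = 3 × 1757/24 = 219.625.

Tax revenue = 219.625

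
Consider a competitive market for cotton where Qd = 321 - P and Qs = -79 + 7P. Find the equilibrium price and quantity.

Set Qd = Qs: 321 - P = -79 + 7P.
400 = 8P, so P* = 50.
Q* = 321 − 1(50) = 271.

P* = 50, Q* = 271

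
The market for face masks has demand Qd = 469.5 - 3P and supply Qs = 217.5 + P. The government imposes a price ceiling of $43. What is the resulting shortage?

Shortage = 80

Equilibrium price would be P* = 63, so the ceiling at 43 binds.
At P = 43: Qd = 469.5 − 3(43) = 340.5, Qs = 217.5 + 1(43) = 260.5.
Shortage = 340.5 − 260.5 = 80.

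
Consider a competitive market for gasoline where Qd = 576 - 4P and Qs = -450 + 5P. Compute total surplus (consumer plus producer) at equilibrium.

Equilibrium: 576 - 4P = -450 + 5P gives P* = 114, Q* = 120.
Demand choke price: P = 144; supply starts at P = 90.
CS = ½(144 − 114)(120) = 1800; PS = ½(114 − 90)(120) = 1440.

Total surplus = 3240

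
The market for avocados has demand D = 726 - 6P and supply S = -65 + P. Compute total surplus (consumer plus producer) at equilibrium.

Equilibrium: 726 - 6P = -65 + P gives P* = 113, Q* = 48.
Demand choke price: P = 121; supply starts at P = 65.
CS = ½(121 − 113)(48) = 192; PS = ½(113 − 65)(48) = 1152.

Total surplus = 1344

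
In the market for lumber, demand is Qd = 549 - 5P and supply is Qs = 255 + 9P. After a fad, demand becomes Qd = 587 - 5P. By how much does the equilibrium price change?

ΔP = 19/7

Original equilibrium: P* = 21, Q* = 444.
New equilibrium: 587 - 5P = 255 + 9P, so 332 = 14P and P' = 166/7; Q' = 587 − 5(166/7) = 3279/7.
Change in price: 166/7 − 21 = 19/7.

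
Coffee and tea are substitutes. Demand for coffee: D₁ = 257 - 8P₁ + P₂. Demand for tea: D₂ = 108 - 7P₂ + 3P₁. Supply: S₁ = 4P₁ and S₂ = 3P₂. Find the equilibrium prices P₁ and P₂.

Market 1: 257 - 8P₁ + P₂ = 4P₁ → 12P₁ - P₂ = 257.
Market 2: 10P₂ - 3P₁ = 108.
Eliminating P₂: 10×(1) + 1×(2) gives 117P₁ = 2678, so P₁ = 206/9.
Back-substitute into (2): P₂ = (108 + 3×206/9) / 10 = 53/3.

P₁ = 206/9, P₂ = 53/3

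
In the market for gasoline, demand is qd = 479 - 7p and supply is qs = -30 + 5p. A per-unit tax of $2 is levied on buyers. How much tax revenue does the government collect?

Pre-tax equilibrium: p* = 509/12, q* = 2185/12.
Tax on buyers shifts demand to qd = 479 − 7(p + 2) = 465 - 7p.
465 - 7p = -30 + 5p gives seller price ps = 41.25; buyers pay pb = 41.25 + 2 = 43.25.
New quantity: q = 479 − 7(43.25) = 176.25.
Revenue = 2 × 176.25 = 352.5.

Tax revenue = 352.5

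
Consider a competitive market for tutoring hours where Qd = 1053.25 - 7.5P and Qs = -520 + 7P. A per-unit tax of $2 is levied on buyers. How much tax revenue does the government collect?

Pre-tax equilibrium: P* = 108.5, Q* = 239.5.
Tax on buyers shifts demand to Qd = 1053.25 − 7.5(P + 2) = 1038.25 - 7.5P.
1038.25 - 7.5P = -520 + 7P gives seller price Ps = 6233/58; buyers pay Pb = 6233/58 + 2 = 6349/58.
New quantity: Q = 1053.25 − 7.5(6349/58) = 13471/58.
Revenue = 2 × 13471/58 = 13471/29.

Tax revenue = 13471/29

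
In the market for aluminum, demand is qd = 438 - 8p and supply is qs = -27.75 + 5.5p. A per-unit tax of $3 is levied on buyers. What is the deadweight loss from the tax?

Pre-tax equilibrium: p* = 34.5, q* = 162.
Tax on buyers shifts demand to qd = 438 − 8(p + 3) = 414 - 8p.
414 - 8p = -27.75 + 5.5p gives seller price ps = 589/18; buyers pay pb = 589/18 + 3 = 643/18.
New quantity: q = 438 − 8(643/18) = 1370/9.
DWL = ½ × 3 × (162 − 1370/9) = 44/3.

Deadweight loss = 44/3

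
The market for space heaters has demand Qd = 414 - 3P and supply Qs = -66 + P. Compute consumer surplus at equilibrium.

Consumer surplus = 486

Equilibrium: 414 - 3P = -66 + P gives P* = 120, Q* = 54.
Demand choke price (Qd = 0): P = 138.
CS = ½(138 − 120)(54) = 486.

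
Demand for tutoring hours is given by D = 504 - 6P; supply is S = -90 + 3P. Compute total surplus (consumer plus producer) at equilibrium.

Equilibrium: 504 - 6P = -90 + 3P gives P* = 66, Q* = 108.
Demand choke price: P = 84; supply starts at P = 30.
CS = ½(84 − 66)(108) = 972; PS = ½(66 − 30)(108) = 1944.

Total surplus = 2916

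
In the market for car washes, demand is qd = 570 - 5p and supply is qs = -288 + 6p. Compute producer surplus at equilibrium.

Equilibrium: 570 - 5p = -288 + 6p gives p* = 78, q* = 180.
Supply starts at p = 48 (where qs = 0).
PS = ½(78 − 48)(180) = 2700.

Producer surplus = 2700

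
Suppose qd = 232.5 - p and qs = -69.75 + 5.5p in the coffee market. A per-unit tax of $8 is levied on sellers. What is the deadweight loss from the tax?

Deadweight loss = 352/13

Pre-tax equilibrium: p* = 46.5, q* = 186.
Tax on sellers shifts supply to qs = -69.75 + 5.5(p − 8) = -113.75 + 5.5p.
232.5 - p = -113.75 + 5.5p gives buyer price pb = 1385/26; sellers receive ps = 1385/26 − 8 = 1177/26.
New quantity: q = 232.5 − 1(1385/26) = 2330/13.
DWL = ½ × 8 × (186 − 2330/13) = 352/13.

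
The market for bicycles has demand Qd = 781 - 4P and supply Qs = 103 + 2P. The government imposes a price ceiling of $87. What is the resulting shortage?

Equilibrium price would be P* = 113, so the ceiling at 87 binds.
At P = 87: Qd = 781 − 4(87) = 433, Qs = 103 + 2(87) = 277.
Shortage = 433 − 277 = 156.

Shortage = 156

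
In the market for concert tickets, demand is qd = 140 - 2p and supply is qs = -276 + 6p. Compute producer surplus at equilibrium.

Equilibrium: 140 - 2p = -276 + 6p gives p* = 52, q* = 36.
Supply starts at p = 46 (where qs = 0).
PS = ½(52 − 46)(36) = 108.

Producer surplus = 108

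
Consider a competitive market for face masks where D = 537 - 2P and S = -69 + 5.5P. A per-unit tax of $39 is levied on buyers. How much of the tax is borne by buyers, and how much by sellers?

Pre-tax equilibrium: P* = 80.8, Q* = 375.4.
Tax on buyers shifts demand to D = 537 − 2(P + 39) = 459 - 2P.
459 - 2P = -69 + 5.5P gives seller price Ps = 70.4; buyers pay Pb = 70.4 + 39 = 109.4.
New quantity: Q = 537 − 2(109.4) = 318.2.
Buyer burden = 109.4 − 80.8 = 28.6; seller burden = 80.8 − 70.4 = 10.4.

Buyers bear $28.6, sellers bear $10.4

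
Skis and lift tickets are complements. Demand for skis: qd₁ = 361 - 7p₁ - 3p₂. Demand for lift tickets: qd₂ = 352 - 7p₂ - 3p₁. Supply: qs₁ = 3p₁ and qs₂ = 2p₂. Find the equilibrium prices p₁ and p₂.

p₁ = 731/27, p₂ = 2437/81

Market 1: 361 - 7p₁ - 3p₂ = 3p₁ → 10p₁ + 3p₂ = 361.
Market 2: 9p₂ + 3p₁ = 352.
Eliminating p₂: 9×(1) − 3×(2) gives 81p₁ = 2193, so p₁ = 731/27.
Back-substitute into (2): p₂ = (352 − 3×731/27) / 9 = 2437/81.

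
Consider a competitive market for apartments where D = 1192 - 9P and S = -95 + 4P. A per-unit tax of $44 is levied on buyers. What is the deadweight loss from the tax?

Pre-tax equilibrium: P* = 99, Q* = 301.
Tax on buyers shifts demand to D = 1192 − 9(P + 44) = 796 - 9P.
796 - 9P = -95 + 4P gives seller price Ps = 891/13; buyers pay Pb = 891/13 + 44 = 1463/13.
New quantity: Q = 1192 − 9(1463/13) = 2329/13.
DWL = ½ × 44 × (301 − 2329/13) = 34848/13.

Deadweight loss = 34848/13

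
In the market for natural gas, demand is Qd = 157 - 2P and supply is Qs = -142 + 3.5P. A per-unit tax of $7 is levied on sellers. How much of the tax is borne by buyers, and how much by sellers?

Buyers bear 49/11, sellers bear 28/11

Pre-tax equilibrium: P* = 598/11, Q* = 531/11.
Tax on sellers shifts supply to Qs = -142 + 3.5(P − 7) = -166.5 + 3.5P.
157 - 2P = -166.5 + 3.5P gives buyer price Pb = 647/11; sellers receive Ps = 647/11 − 7 = 570/11.
New quantity: Q = 157 − 2(647/11) = 433/11.
Buyer burden = 647/11 − 598/11 = 49/11; seller burden = 598/11 − 570/11 = 28/11.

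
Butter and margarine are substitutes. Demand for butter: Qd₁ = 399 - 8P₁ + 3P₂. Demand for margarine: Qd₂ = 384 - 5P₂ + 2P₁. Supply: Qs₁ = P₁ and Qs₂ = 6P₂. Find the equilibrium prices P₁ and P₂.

Market 1: 399 - 8P₁ + 3P₂ = P₁ → 9P₁ - 3P₂ = 399.
Market 2: 11P₂ - 2P₁ = 384.
Eliminating P₂: 11×(1) + 3×(2) gives 93P₁ = 5541, so P₁ = 1847/31.
Back-substitute into (2): P₂ = (384 + 2×1847/31) / 11 = 1418/31.

P₁ = 1847/31, P₂ = 1418/31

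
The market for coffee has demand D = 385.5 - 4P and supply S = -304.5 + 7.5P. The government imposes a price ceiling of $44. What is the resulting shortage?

Equilibrium price would be P* = 60, so the ceiling at 44 binds.
At P = 44: D = 385.5 − 4(44) = 209.5, S = -304.5 + 7.5(44) = 25.5.
Shortage = 209.5 − 25.5 = 184.

Shortage = 184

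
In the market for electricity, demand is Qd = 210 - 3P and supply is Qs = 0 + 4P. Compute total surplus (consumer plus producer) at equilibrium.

Equilibrium: 210 - 3P = 0 + 4P gives P* = 30, Q* = 120.
Demand choke price: P = 70; supply starts at P = 0.
CS = ½(70 − 30)(120) = 2400; PS = ½(30 − 0)(120) = 1800.

Total surplus = 4200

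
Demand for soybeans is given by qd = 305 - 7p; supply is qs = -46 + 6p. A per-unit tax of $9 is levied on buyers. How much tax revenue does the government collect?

Tax revenue = 10170/13

Pre-tax equilibrium: p* = 27, q* = 116.
Tax on buyers shifts demand to qd = 305 − 7(p + 9) = 242 - 7p.
242 - 7p = -46 + 6p gives seller price ps = 288/13; buyers pay pb = 288/13 + 9 = 405/13.
New quantity: q = 305 − 7(405/13) = 1130/13.
Revenue = 9 × 1130/13 = 10170/13.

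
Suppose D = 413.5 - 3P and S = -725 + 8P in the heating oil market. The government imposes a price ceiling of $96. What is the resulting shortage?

Shortage = 82.5

Equilibrium price would be P* = 103.5, so the ceiling at 96 binds.
At P = 96: D = 413.5 − 3(96) = 125.5, S = -725 + 8(96) = 43.
Shortage = 125.5 − 43 = 82.5.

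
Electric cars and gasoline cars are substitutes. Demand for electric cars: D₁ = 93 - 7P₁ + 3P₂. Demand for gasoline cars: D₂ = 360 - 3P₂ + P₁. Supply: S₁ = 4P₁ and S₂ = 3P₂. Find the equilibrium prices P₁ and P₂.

P₁ = 26, P₂ = 193/3

Market 1: 93 - 7P₁ + 3P₂ = 4P₁ → 11P₁ - 3P₂ = 93.
Market 2: 6P₂ - P₁ = 360.
Eliminating P₂: 6×(1) + 3×(2) gives 63P₁ = 1638, so P₁ = 26.
Back-substitute into (2): P₂ = (360 + 1×26) / 6 = 193/3.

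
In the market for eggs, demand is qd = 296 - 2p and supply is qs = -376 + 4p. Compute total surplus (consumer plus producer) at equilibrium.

Total surplus = 1944

Equilibrium: 296 - 2p = -376 + 4p gives p* = 112, q* = 72.
Demand choke price: p = 148; supply starts at p = 94.
CS = ½(148 − 112)(72) = 1296; PS = ½(112 − 94)(72) = 648.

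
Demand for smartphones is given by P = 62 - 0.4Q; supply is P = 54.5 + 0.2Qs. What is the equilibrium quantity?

Set the two price expressions equal: 62 - 0.4Q = 54.5 + 0.2Q.
7.5 = 0.6Q, so Q* = 12.5.
P* = 62 − (0.4)(12.5) = 57.

Q* = 12.5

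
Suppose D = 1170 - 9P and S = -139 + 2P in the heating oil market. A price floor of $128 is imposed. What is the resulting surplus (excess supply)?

Equilibrium price would be P* = 119, so the floor at 128 binds.
At P = 128: D = 18, S = 117.
Surplus = 117 − 18 = 99.

Surplus = 99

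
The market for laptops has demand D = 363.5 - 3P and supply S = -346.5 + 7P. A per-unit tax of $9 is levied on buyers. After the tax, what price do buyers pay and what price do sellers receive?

Pre-tax equilibrium: P* = 71, Q* = 150.5.
Tax on buyers shifts demand to D = 363.5 − 3(P + 9) = 336.5 - 3P.
336.5 - 3P = -346.5 + 7P gives seller price Ps = 68.3; buyers pay Pb = 68.3 + 9 = 77.3.
New quantity: Q = 363.5 − 3(77.3) = 131.6.

Buyers pay $77.3, sellers receive $68.3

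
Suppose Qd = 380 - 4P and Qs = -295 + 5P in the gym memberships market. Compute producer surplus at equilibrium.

Equilibrium: 380 - 4P = -295 + 5P gives P* = 75, Q* = 80.
Supply starts at P = 59 (where Qs = 0).
PS = ½(75 − 59)(80) = 640.

Producer surplus = 640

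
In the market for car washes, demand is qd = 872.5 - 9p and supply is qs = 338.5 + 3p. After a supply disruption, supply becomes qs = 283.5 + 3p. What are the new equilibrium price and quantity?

p' = 589/12, q' = 430.75

Original equilibrium: p* = 44.5, q* = 472.
New equilibrium: 872.5 - 9p = 283.5 + 3p, so 589 = 12p and p' = 589/12; q' = 872.5 − 9(589/12) = 430.75.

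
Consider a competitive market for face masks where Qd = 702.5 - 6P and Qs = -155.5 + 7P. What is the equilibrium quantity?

Set Qd = Qs: 702.5 - 6P = -155.5 + 7P.
858 = 13P, so P* = 66.
Q* = 702.5 − 6(66) = 306.5.

Q* = 306.5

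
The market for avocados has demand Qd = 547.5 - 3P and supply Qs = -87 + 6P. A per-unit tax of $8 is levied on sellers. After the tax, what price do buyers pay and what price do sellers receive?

Pre-tax equilibrium: P* = 70.5, Q* = 336.
Tax on sellers shifts supply to Qs = -87 + 6(P − 8) = -135 + 6P.
547.5 - 3P = -135 + 6P gives buyer price Pb = 455/6; sellers receive Ps = 455/6 − 8 = 407/6.
New quantity: Q = 547.5 − 3(455/6) = 320.

Buyers pay 455/6, sellers receive 407/6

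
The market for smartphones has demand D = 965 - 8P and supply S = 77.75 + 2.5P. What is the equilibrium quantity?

Q* = 289

Set D = S: 965 - 8P = 77.75 + 2.5P.
887.25 = 10.5P, so P* = 84.5.
Q* = 965 − 8(84.5) = 289.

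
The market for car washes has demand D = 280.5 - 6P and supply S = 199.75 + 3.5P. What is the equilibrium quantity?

Set D = S: 280.5 - 6P = 199.75 + 3.5P.
80.75 = 9.5P, so P* = 8.5.
Q* = 280.5 − 6(8.5) = 229.5.

Q* = 229.5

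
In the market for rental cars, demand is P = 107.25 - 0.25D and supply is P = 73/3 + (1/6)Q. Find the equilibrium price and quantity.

P* = 57.5, Q* = 199

Set the two price expressions equal: 107.25 - 0.25Q = 73/3 + (1/6)Q.
995/12 = (5/12)Q, so Q* = 199.
P* = 107.25 − (0.25)(199) = 57.5.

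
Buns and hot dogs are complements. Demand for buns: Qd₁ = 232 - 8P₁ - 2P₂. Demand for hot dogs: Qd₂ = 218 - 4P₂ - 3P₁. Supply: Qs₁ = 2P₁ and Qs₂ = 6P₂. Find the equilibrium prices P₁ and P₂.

Market 1: 232 - 8P₁ - 2P₂ = 2P₁ → 10P₁ + 2P₂ = 232.
Market 2: 10P₂ + 3P₁ = 218.
Eliminating P₂: 10×(1) − 2×(2) gives 94P₁ = 1884, so P₁ = 942/47.
Back-substitute into (2): P₂ = (218 − 3×942/47) / 10 = 742/47.

P₁ = 942/47, P₂ = 742/47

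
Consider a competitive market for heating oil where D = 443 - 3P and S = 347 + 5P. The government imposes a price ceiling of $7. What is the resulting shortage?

Shortage = 40

Equilibrium price would be P* = 12, so the ceiling at 7 binds.
At P = 7: D = 443 − 3(7) = 422, S = 347 + 5(7) = 382.
Shortage = 422 − 382 = 40.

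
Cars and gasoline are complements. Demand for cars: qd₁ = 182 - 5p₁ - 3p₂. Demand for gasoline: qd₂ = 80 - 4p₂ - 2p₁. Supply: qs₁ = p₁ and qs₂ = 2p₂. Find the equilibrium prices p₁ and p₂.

p₁ = 28.4, p₂ = 58/15

Market 1: 182 - 5p₁ - 3p₂ = p₁ → 6p₁ + 3p₂ = 182.
Market 2: 6p₂ + 2p₁ = 80.
Eliminating p₂: 6×(1) − 3×(2) gives 30p₁ = 852, so p₁ = 28.4.
Back-substitute into (2): p₂ = (80 − 2×28.4) / 6 = 58/15.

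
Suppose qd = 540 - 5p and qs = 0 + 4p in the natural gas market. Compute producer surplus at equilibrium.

Producer surplus = 7200

Equilibrium: 540 - 5p = 0 + 4p gives p* = 60, q* = 240.
Supply starts at p = 0 (where qs = 0).
PS = ½(60 − 0)(240) = 7200.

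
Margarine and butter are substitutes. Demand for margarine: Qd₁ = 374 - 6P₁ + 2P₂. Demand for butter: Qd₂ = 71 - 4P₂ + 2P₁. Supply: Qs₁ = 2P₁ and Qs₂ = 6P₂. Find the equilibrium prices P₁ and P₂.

Market 1: 374 - 6P₁ + 2P₂ = 2P₁ → 8P₁ - 2P₂ = 374.
Market 2: 10P₂ - 2P₁ = 71.
Eliminating P₂: 10×(1) + 2×(2) gives 76P₁ = 3882, so P₁ = 1941/38.
Back-substitute into (2): P₂ = (71 + 2×1941/38) / 10 = 329/19.

P₁ = 1941/38, P₂ = 329/19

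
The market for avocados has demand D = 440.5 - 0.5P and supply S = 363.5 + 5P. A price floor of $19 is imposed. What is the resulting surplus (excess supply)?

Surplus = 27.5

Equilibrium price would be P* = 14, so the floor at 19 binds.
At P = 19: D = 431, S = 458.5.
Surplus = 458.5 − 431 = 27.5.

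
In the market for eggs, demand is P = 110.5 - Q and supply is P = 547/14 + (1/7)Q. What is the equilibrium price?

P* = 48

Set the two price expressions equal: 110.5 - Q = 547/14 + (1/7)Q.
500/7 = (8/7)Q, so Q* = 62.5.
P* = 110.5 − (1)(62.5) = 48.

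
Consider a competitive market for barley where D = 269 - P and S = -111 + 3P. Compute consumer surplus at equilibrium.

Consumer surplus = 15138

Equilibrium: 269 - P = -111 + 3P gives P* = 95, Q* = 174.
Demand choke price (D = 0): P = 269.
CS = ½(269 − 95)(174) = 15138.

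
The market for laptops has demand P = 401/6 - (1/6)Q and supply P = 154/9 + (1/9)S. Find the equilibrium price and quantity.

Set the two price expressions equal: 401/6 - (1/6)Q = 154/9 + (1/9)Q.
895/18 = (5/18)Q, so Q* = 179.
P* = 401/6 − (1/6)(179) = 37.

P* = 37, Q* = 179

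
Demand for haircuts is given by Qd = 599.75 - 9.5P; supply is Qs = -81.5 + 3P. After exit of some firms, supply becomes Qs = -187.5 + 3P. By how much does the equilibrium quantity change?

Original equilibrium: P* = 54.5, Q* = 82.
New equilibrium: 599.75 - 9.5P = -187.5 + 3P, so 787.25 = 12.5P and P' = 62.98; Q' = 599.75 − 9.5(62.98) = 1.44.
Change in quantity: 1.44 − 82 = -80.56.

ΔQ = -80.56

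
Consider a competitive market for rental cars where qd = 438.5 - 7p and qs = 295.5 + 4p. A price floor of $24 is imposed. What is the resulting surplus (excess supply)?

Surplus = 121

Equilibrium price would be p* = 13, so the floor at 24 binds.
At p = 24: qd = 270.5, qs = 391.5.
Surplus = 391.5 − 270.5 = 121.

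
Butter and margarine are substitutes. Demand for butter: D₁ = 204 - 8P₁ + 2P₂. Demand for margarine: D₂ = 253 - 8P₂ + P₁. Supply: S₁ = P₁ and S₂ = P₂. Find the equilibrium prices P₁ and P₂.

Market 1: 204 - 8P₁ + 2P₂ = P₁ → 9P₁ - 2P₂ = 204.
Market 2: 9P₂ - P₁ = 253.
Eliminating P₂: 9×(1) + 2×(2) gives 79P₁ = 2342, so P₁ = 2342/79.
Back-substitute into (2): P₂ = (253 + 1×2342/79) / 9 = 2481/79.

P₁ = 2342/79, P₂ = 2481/79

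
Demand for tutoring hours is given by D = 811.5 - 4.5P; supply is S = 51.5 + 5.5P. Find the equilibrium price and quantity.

Set D = S: 811.5 - 4.5P = 51.5 + 5.5P.
760 = 10P, so P* = 76.
Q* = 811.5 − 4.5(76) = 469.5.

P* = 76, Q* = 469.5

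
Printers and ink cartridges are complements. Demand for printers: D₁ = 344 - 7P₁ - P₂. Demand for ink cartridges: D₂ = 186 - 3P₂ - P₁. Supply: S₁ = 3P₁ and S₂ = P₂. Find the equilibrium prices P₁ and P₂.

Market 1: 344 - 7P₁ - P₂ = 3P₁ → 10P₁ + P₂ = 344.
Market 2: 4P₂ + P₁ = 186.
Eliminating P₂: 4×(1) − 1×(2) gives 39P₁ = 1190, so P₁ = 1190/39.
Back-substitute into (2): P₂ = (186 − 1×1190/39) / 4 = 1516/39.

P₁ = 1190/39, P₂ = 1516/39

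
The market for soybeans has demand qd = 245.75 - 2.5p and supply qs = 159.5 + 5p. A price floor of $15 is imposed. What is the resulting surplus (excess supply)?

Surplus = 26.25

Equilibrium price would be p* = 11.5, so the floor at 15 binds.
At p = 15: qd = 208.25, qs = 234.5.
Surplus = 234.5 − 208.25 = 26.25.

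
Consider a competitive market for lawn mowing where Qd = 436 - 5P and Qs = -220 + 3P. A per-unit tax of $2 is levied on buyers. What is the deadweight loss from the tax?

Pre-tax equilibrium: P* = 82, Q* = 26.
Tax on buyers shifts demand to Qd = 436 − 5(P + 2) = 426 - 5P.
426 - 5P = -220 + 3P gives seller price Ps = 80.75; buyers pay Pb = 80.75 + 2 = 82.75.
New quantity: Q = 436 − 5(82.75) = 22.25.
DWL = ½ × 2 × (26 − 22.25) = 3.75.

Deadweight loss = 3.75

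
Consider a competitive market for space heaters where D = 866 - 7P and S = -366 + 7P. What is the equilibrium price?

P* = 88

Set D = S: 866 - 7P = -366 + 7P.
1232 = 14P, so P* = 88.
Q* = 866 − 7(88) = 250.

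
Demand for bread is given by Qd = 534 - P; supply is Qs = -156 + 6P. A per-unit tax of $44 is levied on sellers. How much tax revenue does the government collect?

Tax revenue = 122496/7

Pre-tax equilibrium: P* = 690/7, Q* = 3048/7.
Tax on sellers shifts supply to Qs = -156 + 6(P − 44) = -420 + 6P.
534 - P = -420 + 6P gives buyer price Pb = 954/7; sellers receive Ps = 954/7 − 44 = 646/7.
New quantity: Q = 534 − 1(954/7) = 2784/7.
Revenue = 44 × 2784/7 = 122496/7.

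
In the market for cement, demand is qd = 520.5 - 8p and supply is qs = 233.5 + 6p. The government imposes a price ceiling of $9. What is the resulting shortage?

Equilibrium price would be p* = 20.5, so the ceiling at 9 binds.
At p = 9: qd = 520.5 − 8(9) = 448.5, qs = 233.5 + 6(9) = 287.5.
Shortage = 448.5 − 287.5 = 161.

Shortage = 161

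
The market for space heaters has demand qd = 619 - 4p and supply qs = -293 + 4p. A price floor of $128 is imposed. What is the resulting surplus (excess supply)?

Surplus = 112

Equilibrium price would be p* = 114, so the floor at 128 binds.
At p = 128: qd = 107, qs = 219.
Surplus = 219 − 107 = 112.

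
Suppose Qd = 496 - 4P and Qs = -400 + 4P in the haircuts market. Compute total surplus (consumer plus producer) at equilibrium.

Total surplus = 576

Equilibrium: 496 - 4P = -400 + 4P gives P* = 112, Q* = 48.
Demand choke price: P = 124; supply starts at P = 100.
CS = ½(124 − 112)(48) = 288; PS = ½(112 − 100)(48) = 288.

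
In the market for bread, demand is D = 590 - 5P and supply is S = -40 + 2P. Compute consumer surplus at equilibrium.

Consumer surplus = 1960

Equilibrium: 590 - 5P = -40 + 2P gives P* = 90, Q* = 140.
Demand choke price (D = 0): P = 118.
CS = ½(118 − 90)(140) = 1960.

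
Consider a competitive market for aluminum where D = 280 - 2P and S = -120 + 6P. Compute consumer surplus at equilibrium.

Equilibrium: 280 - 2P = -120 + 6P gives P* = 50, Q* = 180.
Demand choke price (D = 0): P = 140.
CS = ½(140 − 50)(180) = 8100.

Consumer surplus = 8100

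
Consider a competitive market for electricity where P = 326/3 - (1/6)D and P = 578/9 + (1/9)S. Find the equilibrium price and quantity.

Set the two price expressions equal: 326/3 - (1/6)Q = 578/9 + (1/9)Q.
400/9 = (5/18)Q, so Q* = 160.
P* = 326/3 − (1/6)(160) = 82.

P* = 82, Q* = 160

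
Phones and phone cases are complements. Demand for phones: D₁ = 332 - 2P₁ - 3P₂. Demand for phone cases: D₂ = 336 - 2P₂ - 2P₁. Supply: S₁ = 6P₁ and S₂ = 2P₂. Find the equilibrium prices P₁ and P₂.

Market 1: 332 - 2P₁ - 3P₂ = 6P₁ → 8P₁ + 3P₂ = 332.
Market 2: 4P₂ + 2P₁ = 336.
Eliminating P₂: 4×(1) − 3×(2) gives 26P₁ = 320, so P₁ = 160/13.
Back-substitute into (2): P₂ = (336 − 2×160/13) / 4 = 1012/13.

P₁ = 160/13, P₂ = 1012/13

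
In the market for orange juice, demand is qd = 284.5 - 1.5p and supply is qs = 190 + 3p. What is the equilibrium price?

Set qd = qs: 284.5 - 1.5p = 190 + 3p.
94.5 = 4.5p, so p* = 21.
q* = 284.5 − 1.5(21) = 253.

p* = 21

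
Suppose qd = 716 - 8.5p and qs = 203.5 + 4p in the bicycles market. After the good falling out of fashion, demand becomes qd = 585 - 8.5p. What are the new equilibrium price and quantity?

p' = 30.52, q' = 325.58

Original equilibrium: p* = 41, q* = 367.5.
New equilibrium: 585 - 8.5p = 203.5 + 4p, so 381.5 = 12.5p and p' = 30.52; q' = 585 − 8.5(30.52) = 325.58.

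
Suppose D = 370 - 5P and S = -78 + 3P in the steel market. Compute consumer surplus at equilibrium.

Equilibrium: 370 - 5P = -78 + 3P gives P* = 56, Q* = 90.
Demand choke price (D = 0): P = 74.
CS = ½(74 − 56)(90) = 810.

Consumer surplus = 810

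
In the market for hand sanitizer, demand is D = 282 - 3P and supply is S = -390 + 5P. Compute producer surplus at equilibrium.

Producer surplus = 90

Equilibrium: 282 - 3P = -390 + 5P gives P* = 84, Q* = 30.
Supply starts at P = 78 (where S = 0).
PS = ½(84 − 78)(30) = 90.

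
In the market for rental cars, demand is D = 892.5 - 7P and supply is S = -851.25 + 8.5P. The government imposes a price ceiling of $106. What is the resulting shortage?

Shortage = 100.75

Equilibrium price would be P* = 112.5, so the ceiling at 106 binds.
At P = 106: D = 892.5 − 7(106) = 150.5, S = -851.25 + 8.5(106) = 49.75.
Shortage = 150.5 − 49.75 = 100.75.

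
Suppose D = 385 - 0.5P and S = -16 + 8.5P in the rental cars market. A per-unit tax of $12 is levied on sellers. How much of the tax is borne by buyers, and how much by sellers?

Buyers bear 34/3, sellers bear 2/3

Pre-tax equilibrium: P* = 401/9, Q* = 6529/18.
Tax on sellers shifts supply to S = -16 + 8.5(P − 12) = -118 + 8.5P.
385 - 0.5P = -118 + 8.5P gives buyer price Pb = 503/9; sellers receive Ps = 503/9 − 12 = 395/9.
New quantity: Q = 385 − 0.5(503/9) = 6427/18.
Buyer burden = 503/9 − 401/9 = 34/3; seller burden = 401/9 − 395/9 = 2/3.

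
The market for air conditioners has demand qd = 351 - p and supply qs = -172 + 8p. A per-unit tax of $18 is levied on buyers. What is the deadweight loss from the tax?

Pre-tax equilibrium: p* = 523/9, q* = 2636/9.
Tax on buyers shifts demand to qd = 351 − 1(p + 18) = 333 - p.
333 - p = -172 + 8p gives seller price ps = 505/9; buyers pay pb = 505/9 + 18 = 667/9.
New quantity: q = 351 − 1(667/9) = 2492/9.
DWL = ½ × 18 × (2636/9 − 2492/9) = 144.

Deadweight loss = 144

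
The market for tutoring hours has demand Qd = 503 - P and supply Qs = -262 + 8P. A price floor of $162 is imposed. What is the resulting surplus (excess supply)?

Equilibrium price would be P* = 85, so the floor at 162 binds.
At P = 162: Qd = 341, Qs = 1034.
Surplus = 1034 − 341 = 693.

Surplus = 693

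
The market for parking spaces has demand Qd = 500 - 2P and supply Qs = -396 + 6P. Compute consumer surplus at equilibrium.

Equilibrium: 500 - 2P = -396 + 6P gives P* = 112, Q* = 276.
Demand choke price (Qd = 0): P = 250.
CS = ½(250 − 112)(276) = 19044.

Consumer surplus = 19044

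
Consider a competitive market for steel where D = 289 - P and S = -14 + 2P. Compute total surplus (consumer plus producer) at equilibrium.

Equilibrium: 289 - P = -14 + 2P gives P* = 101, Q* = 188.
Demand choke price: P = 289; supply starts at P = 7.
CS = ½(289 − 101)(188) = 17672; PS = ½(101 − 7)(188) = 8836.

Total surplus = 26508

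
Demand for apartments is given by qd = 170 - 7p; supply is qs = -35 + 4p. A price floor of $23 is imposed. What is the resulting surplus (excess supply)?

Equilibrium price would be p* = 205/11, so the floor at 23 binds.
At p = 23: qd = 9, qs = 57.
Surplus = 57 − 9 = 48.

Surplus = 48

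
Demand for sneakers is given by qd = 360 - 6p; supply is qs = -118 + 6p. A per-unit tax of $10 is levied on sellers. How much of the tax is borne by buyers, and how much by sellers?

Buyers bear $5, sellers bear $5

Pre-tax equilibrium: p* = 239/6, q* = 121.
Tax on sellers shifts supply to qs = -118 + 6(p − 10) = -178 + 6p.
360 - 6p = -178 + 6p gives buyer price pb = 269/6; sellers receive ps = 269/6 − 10 = 209/6.
New quantity: q = 360 − 6(269/6) = 91.
Buyer burden = 269/6 − 239/6 = 5; seller burden = 239/6 − 209/6 = 5.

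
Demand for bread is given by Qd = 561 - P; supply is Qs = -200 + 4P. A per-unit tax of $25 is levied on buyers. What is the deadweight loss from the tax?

Deadweight loss = 250

Pre-tax equilibrium: P* = 152.2, Q* = 408.8.
Tax on buyers shifts demand to Qd = 561 − 1(P + 25) = 536 - P.
536 - P = -200 + 4P gives seller price Ps = 147.2; buyers pay Pb = 147.2 + 25 = 172.2.
New quantity: Q = 561 − 1(172.2) = 388.8.
DWL = ½ × 25 × (408.8 − 388.8) = 250.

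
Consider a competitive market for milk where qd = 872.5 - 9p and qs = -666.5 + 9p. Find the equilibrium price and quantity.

p* = 85.5, q* = 103

Set qd = qs: 872.5 - 9p = -666.5 + 9p.
1539 = 18p, so p* = 85.5.
q* = 872.5 − 9(85.5) = 103.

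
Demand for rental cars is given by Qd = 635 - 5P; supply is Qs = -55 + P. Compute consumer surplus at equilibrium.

Consumer surplus = 360

Equilibrium: 635 - 5P = -55 + P gives P* = 115, Q* = 60.
Demand choke price (Qd = 0): P = 127.
CS = ½(127 − 115)(60) = 360.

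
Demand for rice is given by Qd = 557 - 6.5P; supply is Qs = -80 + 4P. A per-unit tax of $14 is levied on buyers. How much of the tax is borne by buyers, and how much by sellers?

Pre-tax equilibrium: P* = 182/3, Q* = 488/3.
Tax on buyers shifts demand to Qd = 557 − 6.5(P + 14) = 466 - 6.5P.
466 - 6.5P = -80 + 4P gives seller price Ps = 52; buyers pay Pb = 52 + 14 = 66.
New quantity: Q = 557 − 6.5(66) = 128.
Buyer burden = 66 − 182/3 = 16/3; seller burden = 182/3 − 52 = 26/3.

Buyers bear 16/3, sellers bear 26/3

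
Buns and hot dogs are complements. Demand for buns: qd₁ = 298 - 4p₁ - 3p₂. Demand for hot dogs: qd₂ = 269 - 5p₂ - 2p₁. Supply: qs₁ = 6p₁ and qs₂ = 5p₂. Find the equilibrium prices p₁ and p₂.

Market 1: 298 - 4p₁ - 3p₂ = 6p₁ → 10p₁ + 3p₂ = 298.
Market 2: 10p₂ + 2p₁ = 269.
Eliminating p₂: 10×(1) − 3×(2) gives 94p₁ = 2173, so p₁ = 2173/94.
Back-substitute into (2): p₂ = (269 − 2×2173/94) / 10 = 1047/47.

p₁ = 2173/94, p₂ = 1047/47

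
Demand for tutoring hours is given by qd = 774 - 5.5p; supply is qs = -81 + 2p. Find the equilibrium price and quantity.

p* = 114, q* = 147

Set qd = qs: 774 - 5.5p = -81 + 2p.
855 = 7.5p, so p* = 114.
q* = 774 − 5.5(114) = 147.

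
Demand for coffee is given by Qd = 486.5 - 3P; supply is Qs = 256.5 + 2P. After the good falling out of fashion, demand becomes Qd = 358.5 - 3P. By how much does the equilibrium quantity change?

Original equilibrium: P* = 46, Q* = 348.5.
New equilibrium: 358.5 - 3P = 256.5 + 2P, so 102 = 5P and P' = 20.4; Q' = 358.5 − 3(20.4) = 297.3.
Change in quantity: 297.3 − 348.5 = -51.2.

ΔQ = -51.2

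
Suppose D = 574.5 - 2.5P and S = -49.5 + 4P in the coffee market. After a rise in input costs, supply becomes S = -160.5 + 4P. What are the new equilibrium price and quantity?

Original equilibrium: P* = 96, Q* = 334.5.
New equilibrium: 574.5 - 2.5P = -160.5 + 4P, so 735 = 6.5P and P' = 1470/13; Q' = 574.5 − 2.5(1470/13) = 7587/26.

P' = 1470/13, Q' = 7587/26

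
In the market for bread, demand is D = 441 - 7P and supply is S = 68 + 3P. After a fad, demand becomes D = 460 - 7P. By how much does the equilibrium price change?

ΔP = 1.9

Original equilibrium: P* = 37.3, Q* = 179.9.
New equilibrium: 460 - 7P = 68 + 3P, so 392 = 10P and P' = 39.2; Q' = 460 − 7(39.2) = 185.6.
Change in price: 39.2 − 37.3 = 1.9.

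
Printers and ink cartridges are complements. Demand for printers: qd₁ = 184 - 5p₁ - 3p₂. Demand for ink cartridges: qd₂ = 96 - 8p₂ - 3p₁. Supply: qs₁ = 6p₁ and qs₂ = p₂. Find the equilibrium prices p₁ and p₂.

p₁ = 15.2, p₂ = 5.6

Market 1: 184 - 5p₁ - 3p₂ = 6p₁ → 11p₁ + 3p₂ = 184.
Market 2: 9p₂ + 3p₁ = 96.
Eliminating p₂: 9×(1) − 3×(2) gives 90p₁ = 1368, so p₁ = 15.2.
Back-substitute into (2): p₂ = (96 − 3×15.2) / 9 = 5.6.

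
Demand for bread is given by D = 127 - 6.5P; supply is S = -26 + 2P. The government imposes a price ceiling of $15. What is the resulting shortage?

Equilibrium price would be P* = 18, so the ceiling at 15 binds.
At P = 15: D = 127 − 6.5(15) = 29.5, S = -26 + 2(15) = 4.
Shortage = 29.5 − 4 = 25.5.

Shortage = 25.5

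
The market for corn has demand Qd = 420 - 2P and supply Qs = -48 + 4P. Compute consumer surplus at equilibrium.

Consumer surplus = 17424

Equilibrium: 420 - 2P = -48 + 4P gives P* = 78, Q* = 264.
Demand choke price (Qd = 0): P = 210.
CS = ½(210 − 78)(264) = 17424.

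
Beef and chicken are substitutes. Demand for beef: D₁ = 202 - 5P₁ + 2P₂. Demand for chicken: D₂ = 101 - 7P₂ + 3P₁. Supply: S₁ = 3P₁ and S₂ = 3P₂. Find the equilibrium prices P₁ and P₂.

Market 1: 202 - 5P₁ + 2P₂ = 3P₁ → 8P₁ - 2P₂ = 202.
Market 2: 10P₂ - 3P₁ = 101.
Eliminating P₂: 10×(1) + 2×(2) gives 74P₁ = 2222, so P₁ = 1111/37.
Back-substitute into (2): P₂ = (101 + 3×1111/37) / 10 = 707/37.

P₁ = 1111/37, P₂ = 707/37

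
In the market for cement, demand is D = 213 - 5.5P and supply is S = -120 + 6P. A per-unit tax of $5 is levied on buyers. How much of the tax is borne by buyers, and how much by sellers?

Buyers bear 60/23, sellers bear 55/23

Pre-tax equilibrium: P* = 666/23, Q* = 1236/23.
Tax on buyers shifts demand to D = 213 − 5.5(P + 5) = 185.5 - 5.5P.
185.5 - 5.5P = -120 + 6P gives seller price Ps = 611/23; buyers pay Pb = 611/23 + 5 = 726/23.
New quantity: Q = 213 − 5.5(726/23) = 906/23.
Buyer burden = 726/23 − 666/23 = 60/23; seller burden = 666/23 − 611/23 = 55/23.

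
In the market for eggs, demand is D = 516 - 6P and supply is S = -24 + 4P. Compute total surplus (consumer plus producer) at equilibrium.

Equilibrium: 516 - 6P = -24 + 4P gives P* = 54, Q* = 192.
Demand choke price: P = 86; supply starts at P = 6.
CS = ½(86 − 54)(192) = 3072; PS = ½(54 − 6)(192) = 4608.

Total surplus = 7680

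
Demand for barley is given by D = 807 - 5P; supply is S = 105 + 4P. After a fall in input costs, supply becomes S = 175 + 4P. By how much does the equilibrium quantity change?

Original equilibrium: P* = 78, Q* = 417.
New equilibrium: 807 - 5P = 175 + 4P, so 632 = 9P and P' = 632/9; Q' = 807 − 5(632/9) = 4103/9.
Change in quantity: 4103/9 − 417 = 350/9.

ΔQ = 350/9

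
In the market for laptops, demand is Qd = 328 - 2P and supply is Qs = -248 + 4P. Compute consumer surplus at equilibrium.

Consumer surplus = 4624

Equilibrium: 328 - 2P = -248 + 4P gives P* = 96, Q* = 136.
Demand choke price (Qd = 0): P = 164.
CS = ½(164 − 96)(136) = 4624.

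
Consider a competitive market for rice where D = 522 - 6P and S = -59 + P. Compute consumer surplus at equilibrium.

Equilibrium: 522 - 6P = -59 + P gives P* = 83, Q* = 24.
Demand choke price (D = 0): P = 87.
CS = ½(87 − 83)(24) = 48.

Consumer surplus = 48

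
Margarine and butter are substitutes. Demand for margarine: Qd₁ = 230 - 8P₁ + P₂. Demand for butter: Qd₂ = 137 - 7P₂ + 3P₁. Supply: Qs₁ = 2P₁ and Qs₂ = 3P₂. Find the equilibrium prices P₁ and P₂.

Market 1: 230 - 8P₁ + P₂ = 2P₁ → 10P₁ - P₂ = 230.
Market 2: 10P₂ - 3P₁ = 137.
Eliminating P₂: 10×(1) + 1×(2) gives 97P₁ = 2437, so P₁ = 2437/97.
Back-substitute into (2): P₂ = (137 + 3×2437/97) / 10 = 2060/97.

P₁ = 2437/97, P₂ = 2060/97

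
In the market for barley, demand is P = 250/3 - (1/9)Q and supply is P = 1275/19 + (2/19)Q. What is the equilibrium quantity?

Set the two price expressions equal: 250/3 - (1/9)Q = 1275/19 + (2/19)Q.
925/57 = (37/171)Q, so Q* = 75.
P* = 250/3 − (1/9)(75) = 75.

Q* = 75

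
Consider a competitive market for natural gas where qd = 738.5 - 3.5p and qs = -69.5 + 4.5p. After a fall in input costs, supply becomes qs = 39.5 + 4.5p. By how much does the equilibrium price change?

Δp = -13.625

Original equilibrium: p* = 101, q* = 385.
New equilibrium: 738.5 - 3.5p = 39.5 + 4.5p, so 699 = 8p and p' = 87.375; q' = 738.5 − 3.5(87.375) = 432.6875.
Change in price: 87.375 − 101 = -13.625.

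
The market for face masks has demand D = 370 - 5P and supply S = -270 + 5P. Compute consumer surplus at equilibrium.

Consumer surplus = 250

Equilibrium: 370 - 5P = -270 + 5P gives P* = 64, Q* = 50.
Demand choke price (D = 0): P = 74.
CS = ½(74 − 64)(50) = 250.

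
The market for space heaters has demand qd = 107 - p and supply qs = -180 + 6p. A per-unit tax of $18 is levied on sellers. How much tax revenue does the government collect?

Tax revenue = 6372/7

Pre-tax equilibrium: p* = 41, q* = 66.
Tax on sellers shifts supply to qs = -180 + 6(p − 18) = -288 + 6p.
107 - p = -288 + 6p gives buyer price pb = 395/7; sellers receive ps = 395/7 − 18 = 269/7.
New quantity: q = 107 − 1(395/7) = 354/7.
Revenue = 18 × 354/7 = 6372/7.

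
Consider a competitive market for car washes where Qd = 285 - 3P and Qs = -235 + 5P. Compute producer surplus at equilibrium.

Equilibrium: 285 - 3P = -235 + 5P gives P* = 65, Q* = 90.
Supply starts at P = 47 (where Qs = 0).
PS = ½(65 − 47)(90) = 810.

Producer surplus = 810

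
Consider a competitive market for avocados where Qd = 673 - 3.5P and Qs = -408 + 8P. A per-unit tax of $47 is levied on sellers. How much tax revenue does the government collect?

Pre-tax equilibrium: P* = 94, Q* = 344.
Tax on sellers shifts supply to Qs = -408 + 8(P − 47) = -784 + 8P.
673 - 3.5P = -784 + 8P gives buyer price Pb = 2914/23; sellers receive Ps = 2914/23 − 47 = 1833/23.
New quantity: Q = 673 − 3.5(2914/23) = 5280/23.
Revenue = 47 × 5280/23 = 248160/23.

Tax revenue = 248160/23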